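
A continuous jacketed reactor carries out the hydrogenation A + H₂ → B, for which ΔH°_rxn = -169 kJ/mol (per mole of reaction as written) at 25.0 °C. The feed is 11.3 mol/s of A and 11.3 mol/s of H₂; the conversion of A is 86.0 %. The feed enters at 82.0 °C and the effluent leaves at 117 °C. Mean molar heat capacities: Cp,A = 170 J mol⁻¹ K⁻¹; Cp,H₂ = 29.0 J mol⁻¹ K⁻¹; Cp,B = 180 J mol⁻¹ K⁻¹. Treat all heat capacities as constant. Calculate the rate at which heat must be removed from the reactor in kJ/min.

Q_out = 94800 kJ/min

Extent of reaction ξ = 0.860 × 11.3 = 9.718 mol/s
Reaction term: ξ·ΔH°_rxn = 9.718 × -169 = -1642.3 kJ/s
Sensible, feed 82.0→25 °C: -128.18 kJ/s
Outlet flows (mol/s): A 1.582, H₂ 1.582, B 9.718
Sensible, products 25→117 °C: 189.89 kJ/s
Q = ΔH = -1580.6 kJ/s = -1580.6 kW
Heat removed = 94837 kJ/min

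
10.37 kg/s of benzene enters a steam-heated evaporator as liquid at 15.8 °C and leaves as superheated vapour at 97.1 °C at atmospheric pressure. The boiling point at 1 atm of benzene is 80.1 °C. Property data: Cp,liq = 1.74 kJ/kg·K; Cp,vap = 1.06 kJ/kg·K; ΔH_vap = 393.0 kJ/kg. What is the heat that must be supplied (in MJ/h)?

Q = 19500 MJ/h

liquid 15.8→80.1 °C: 111.88 kJ/kg
vaporisation at 80.1 °C: 393 kJ/kg
vapour 80.1→97.1 °C: 18.02 kJ/kg
Δh = 111.88 + 393 + 18.02 = 522.9 kJ/kg
Q = ṁ·Δh = 10.37 kg/s × 522.9 kJ/kg = 5422.5 kJ/s
|Q| = 5422.5 kW = 19521 MJ/h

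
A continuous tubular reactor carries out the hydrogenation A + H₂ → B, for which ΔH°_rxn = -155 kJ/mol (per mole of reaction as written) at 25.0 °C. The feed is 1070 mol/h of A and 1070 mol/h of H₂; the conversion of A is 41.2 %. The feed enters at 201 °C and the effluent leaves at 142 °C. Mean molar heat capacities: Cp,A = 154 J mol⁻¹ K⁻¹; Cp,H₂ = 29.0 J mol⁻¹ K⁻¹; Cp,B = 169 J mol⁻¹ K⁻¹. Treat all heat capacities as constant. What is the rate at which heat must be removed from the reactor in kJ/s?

Q_out = 22.4 kJ/s

Extent of reaction ξ = 0.412 × 1070 = 440.84 mol/h
Reaction term: ξ·ΔH°_rxn = 440.84 × -155 = -68330 kJ/h
Sensible, feed 201→25 °C: -34463 kJ/h
Outlet flows (mol/h): A 629.16, H₂ 629.16, B 440.84
Sensible, products 25→142 °C: 22188 kJ/h
Q = ΔH = -80605 kJ/h = -22.39 kW
Heat removed = 22.39 kJ/s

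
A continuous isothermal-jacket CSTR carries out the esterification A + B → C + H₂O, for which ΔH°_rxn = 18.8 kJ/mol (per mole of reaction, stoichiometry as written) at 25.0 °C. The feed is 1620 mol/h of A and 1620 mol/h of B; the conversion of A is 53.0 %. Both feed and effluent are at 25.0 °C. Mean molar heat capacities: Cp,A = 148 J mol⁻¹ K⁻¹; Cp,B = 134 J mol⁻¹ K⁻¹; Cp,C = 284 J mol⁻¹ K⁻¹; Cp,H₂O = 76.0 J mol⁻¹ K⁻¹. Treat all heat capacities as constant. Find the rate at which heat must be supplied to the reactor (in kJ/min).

Extent of reaction ξ = 0.530 × 1620 = 858.6 mol/h
Reaction term: ξ·ΔH°_rxn = 858.6 × 18.8 = 16142 kJ/h
Q = ΔH = 16142 kJ/h = 4.4838 kW
Heat supplied = 269.03 kJ/min

Q_in = 269 kJ/min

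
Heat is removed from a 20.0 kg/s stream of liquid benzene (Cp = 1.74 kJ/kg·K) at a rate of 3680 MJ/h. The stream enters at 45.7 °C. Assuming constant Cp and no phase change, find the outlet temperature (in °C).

Q = 3680 MJ/h = 1022.2 kJ/s
ΔT = Q/(ṁ·Cp) = 1022.2/(20.0×1.74) = 29.374 K
T_out = 45.7 − 29.374 = 16.326 °C

T_out = 16.3 °C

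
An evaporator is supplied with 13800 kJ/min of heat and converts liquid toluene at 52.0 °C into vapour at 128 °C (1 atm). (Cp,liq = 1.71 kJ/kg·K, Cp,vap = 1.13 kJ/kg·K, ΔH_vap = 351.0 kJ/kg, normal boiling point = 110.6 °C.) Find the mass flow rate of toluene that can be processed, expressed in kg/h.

ṁ = 1760 kg/h

Δh = 1.71×(110.6−52.0) + 351.0 + 1.13×(128−110.6) = 470.87 kJ/kg
Q = 13800 kJ/min = 230 kJ/s = 828000 kJ/h
ṁ = Q/Δh = 828000 / 470.87 = 1758.5 kg/h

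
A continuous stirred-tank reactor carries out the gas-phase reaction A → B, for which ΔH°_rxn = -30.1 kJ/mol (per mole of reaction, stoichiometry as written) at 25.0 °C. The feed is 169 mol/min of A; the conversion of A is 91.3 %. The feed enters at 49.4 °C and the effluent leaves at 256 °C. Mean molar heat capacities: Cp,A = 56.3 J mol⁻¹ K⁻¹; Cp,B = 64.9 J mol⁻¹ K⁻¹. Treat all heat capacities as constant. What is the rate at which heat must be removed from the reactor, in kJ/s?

Extent of reaction ξ = 0.913 × 169 = 154.3 mol/min
Reaction term: ξ·ΔH°_rxn = 154.3 × -30.1 = -4644.3 kJ/min
Sensible, feed 49.4→25 °C: -232.16 kJ/min
Outlet flows (mol/min): A 14.703, B 154.3
Sensible, products 25→256 °C: 2504.4 kJ/min
Q = ΔH = -2372.1 kJ/min = -39.535 kW
Heat removed = 39.535 kJ/s

Q_out = 39.5 kJ/s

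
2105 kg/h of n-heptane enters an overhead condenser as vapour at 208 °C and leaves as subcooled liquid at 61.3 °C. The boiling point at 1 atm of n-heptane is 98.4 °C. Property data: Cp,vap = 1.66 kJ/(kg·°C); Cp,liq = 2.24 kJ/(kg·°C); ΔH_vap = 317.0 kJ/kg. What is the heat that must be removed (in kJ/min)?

Q_c = 20400 kJ/min

vapour 208→98.4 °C: -181.94 kJ/kg
condensation at 98.4 °C: -317 kJ/kg
liquid 98.4→61.3 °C: -83.104 kJ/kg
Δh = -181.94 + -317 + -83.104 = -582.04 kJ/kg
Q = ṁ·Δh = 2105 kg/h × -582.04 kJ/kg = -1.2252e+06 kJ/h
|Q| = 340.33 kW = 20420 kJ/min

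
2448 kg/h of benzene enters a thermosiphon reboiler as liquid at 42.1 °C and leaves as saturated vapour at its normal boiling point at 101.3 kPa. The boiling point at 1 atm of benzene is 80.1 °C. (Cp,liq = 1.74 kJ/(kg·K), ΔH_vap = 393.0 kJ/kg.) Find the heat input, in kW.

liquid 42.1→80.1 °C: 66.12 kJ/kg
vaporisation at 80.1 °C: 393 kJ/kg
Δh = 66.12 + 393 = 459.12 kJ/kg
Q = ṁ·Δh = 2448 kg/h × 459.12 kJ/kg = 1.1239e+06 kJ/h
|Q| = 312.2 kW

Q = 312 kW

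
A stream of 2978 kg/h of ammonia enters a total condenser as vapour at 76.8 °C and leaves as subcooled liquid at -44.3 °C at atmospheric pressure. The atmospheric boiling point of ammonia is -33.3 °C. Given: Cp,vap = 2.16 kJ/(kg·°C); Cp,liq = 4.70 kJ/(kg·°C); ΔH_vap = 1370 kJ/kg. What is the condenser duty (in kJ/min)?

vapour 76.8→-33.3 °C: -237.82 kJ/kg
condensation at -33.3 °C: -1370 kJ/kg
liquid -33.3→-44.3 °C: -51.7 kJ/kg
Δh = -237.82 + -1370 + -51.7 = -1659.5 kJ/kg
Q = ṁ·Δh = 2978 kg/h × -1659.5 kJ/kg = -4.942e+06 kJ/h
|Q| = 1372.8 kW = 82367 kJ/min

Q_c = 82400 kJ/min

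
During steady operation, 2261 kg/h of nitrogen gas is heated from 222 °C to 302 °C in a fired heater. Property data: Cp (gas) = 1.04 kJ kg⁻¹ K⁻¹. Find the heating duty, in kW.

Q = ṁ·Cp·ΔT = 2261 × 1.04 × (302 − 222) = 188120 kJ/h
Converting: 188120 / 3600 s = 52.254 kW

Q = 52.3 kW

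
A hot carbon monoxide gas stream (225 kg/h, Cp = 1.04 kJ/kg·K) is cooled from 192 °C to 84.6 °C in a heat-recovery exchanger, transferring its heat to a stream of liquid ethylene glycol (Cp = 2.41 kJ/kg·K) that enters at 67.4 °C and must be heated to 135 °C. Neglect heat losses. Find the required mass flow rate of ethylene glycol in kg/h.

ṁ_c = 154 kg/h

Heat released by hot stream: Q = 225 × 1.04 × (192 − 84.6) = 25132 kJ/h
Energy balance on cold side (adiabatic exchanger): Q = ṁ_c·Cp_c·(T_c,out − T_c,in)
ṁ_c = 25132 / [2.41 × (135 − 67.4)] = 154.26 kg/h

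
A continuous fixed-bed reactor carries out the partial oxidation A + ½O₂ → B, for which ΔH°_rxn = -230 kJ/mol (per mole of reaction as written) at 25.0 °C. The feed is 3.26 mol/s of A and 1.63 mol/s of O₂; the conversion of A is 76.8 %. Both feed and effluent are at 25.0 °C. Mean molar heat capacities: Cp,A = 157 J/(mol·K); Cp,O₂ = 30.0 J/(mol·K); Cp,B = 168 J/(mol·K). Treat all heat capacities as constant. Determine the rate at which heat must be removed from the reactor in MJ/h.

Q_out = 2070 MJ/h

Extent of reaction ξ = 0.768 × 3.26 = 2.5037 mol/s
Reaction term: ξ·ΔH°_rxn = 2.5037 × -230 = -575.85 kJ/s
Q = ΔH = -575.85 kJ/s = -575.85 kW
Heat removed = 2073 MJ/h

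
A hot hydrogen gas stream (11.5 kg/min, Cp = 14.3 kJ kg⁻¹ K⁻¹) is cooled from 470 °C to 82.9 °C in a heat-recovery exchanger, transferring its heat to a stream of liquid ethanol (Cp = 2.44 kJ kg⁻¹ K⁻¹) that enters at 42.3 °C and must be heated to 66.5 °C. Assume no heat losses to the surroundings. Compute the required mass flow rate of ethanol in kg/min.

Heat released by hot stream: Q = 11.5 × 14.3 × (470 − 82.9) = 63659 kJ/min
Energy balance on cold side (adiabatic exchanger): Q = ṁ_c·Cp_c·(T_c,out − T_c,in)
ṁ_c = 63659 / [2.44 × (66.5 − 42.3)] = 1078.1 kg/min

ṁ_c = 1080 kg/min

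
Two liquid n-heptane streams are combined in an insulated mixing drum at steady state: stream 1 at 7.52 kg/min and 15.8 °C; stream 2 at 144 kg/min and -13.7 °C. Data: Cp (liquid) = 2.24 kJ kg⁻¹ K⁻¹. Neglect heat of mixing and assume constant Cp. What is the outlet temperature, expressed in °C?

No heat crosses the boundary, so H_out = H_in.
Σ ṁᵢCp,ᵢTᵢ = 7.52×2.24×15.8 + 144×2.24×-13.7 = -4152.9
Σ ṁᵢCp,ᵢ = 7.52×2.24 + 144×2.24 = 339.4
T_out = -4152.9 / 339.4 = -12.236 °C

T_out = -12.2 °C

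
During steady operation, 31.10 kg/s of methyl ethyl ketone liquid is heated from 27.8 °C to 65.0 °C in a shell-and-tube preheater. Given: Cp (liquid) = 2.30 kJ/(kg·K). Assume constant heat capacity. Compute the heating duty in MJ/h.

Q = 9580 MJ/h

Q = ṁ·Cp·ΔT = 31.10 × 2.30 × (65.0 − 27.8) = 2660.9 kJ/s
Heating duty = 9579.3 MJ/h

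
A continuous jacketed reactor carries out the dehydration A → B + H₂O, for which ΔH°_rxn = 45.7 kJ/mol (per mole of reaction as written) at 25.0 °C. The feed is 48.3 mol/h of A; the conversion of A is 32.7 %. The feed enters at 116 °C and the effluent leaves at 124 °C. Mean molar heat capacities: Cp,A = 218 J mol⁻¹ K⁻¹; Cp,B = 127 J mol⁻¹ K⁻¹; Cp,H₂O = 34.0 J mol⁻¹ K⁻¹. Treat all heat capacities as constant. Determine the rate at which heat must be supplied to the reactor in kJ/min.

Q_in = 11.9 kJ/min

Extent of reaction ξ = 0.327 × 48.3 = 15.794 mol/h
Reaction term: ξ·ΔH°_rxn = 15.794 × 45.7 = 721.79 kJ/h
Sensible, feed 116→25 °C: -958.18 kJ/h
Outlet flows (mol/h): A 32.506, B 15.794, H₂O 15.794
Sensible, products 25→124 °C: 953.28 kJ/h
Q = ΔH = 716.9 kJ/h = 0.19914 kW
Heat supplied = 11.948 kJ/min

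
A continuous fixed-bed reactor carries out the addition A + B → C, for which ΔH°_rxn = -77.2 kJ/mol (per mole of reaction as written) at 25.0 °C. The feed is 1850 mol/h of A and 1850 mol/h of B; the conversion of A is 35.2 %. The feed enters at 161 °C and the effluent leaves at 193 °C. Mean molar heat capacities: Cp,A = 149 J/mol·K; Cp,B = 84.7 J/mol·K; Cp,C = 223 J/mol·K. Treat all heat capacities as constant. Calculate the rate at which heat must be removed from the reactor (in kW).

Q_out = 10.4 kW

Extent of reaction ξ = 0.352 × 1850 = 651.2 mol/h
Reaction term: ξ·ΔH°_rxn = 651.2 × -77.2 = -50273 kJ/h
Sensible, feed 161→25 °C: -58799 kJ/h
Outlet flows (mol/h): A 1198.8, B 1198.8, C 651.2
Sensible, products 25→193 °C: 71463 kJ/h
Q = ΔH = -37608 kJ/h = -10.447 kW
Heat removed = 10.447 kW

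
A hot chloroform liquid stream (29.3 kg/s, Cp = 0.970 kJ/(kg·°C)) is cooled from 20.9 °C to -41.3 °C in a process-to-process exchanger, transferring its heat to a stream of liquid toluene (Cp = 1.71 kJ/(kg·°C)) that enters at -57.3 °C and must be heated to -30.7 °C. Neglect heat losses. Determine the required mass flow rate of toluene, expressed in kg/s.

ṁ_c = 38.9 kg/s

Heat released by hot stream: Q = 29.3 × 0.970 × (20.9 − -41.3) = 1767.8 kJ/s
Energy balance on cold side (adiabatic exchanger): Q = ṁ_c·Cp_c·(T_c,out − T_c,in)
ṁ_c = 1767.8 / [1.71 × (-30.7 − -57.3)] = 38.864 kg/s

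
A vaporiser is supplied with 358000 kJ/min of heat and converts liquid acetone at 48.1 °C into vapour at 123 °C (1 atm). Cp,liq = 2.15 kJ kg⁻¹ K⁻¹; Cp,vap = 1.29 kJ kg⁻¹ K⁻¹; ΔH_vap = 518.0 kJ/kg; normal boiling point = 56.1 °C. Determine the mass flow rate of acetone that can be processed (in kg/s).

Δh = 2.15×(56.1−48.1) + 518.0 + 1.29×(123−56.1) = 621.5 kJ/kg
Q = 358000 kJ/min = 5966.7 kJ/s = 5966.7 kJ/s
ṁ = Q/Δh = 5966.7 / 621.5 = 9.6004 kg/s

ṁ = 9.60 kg/s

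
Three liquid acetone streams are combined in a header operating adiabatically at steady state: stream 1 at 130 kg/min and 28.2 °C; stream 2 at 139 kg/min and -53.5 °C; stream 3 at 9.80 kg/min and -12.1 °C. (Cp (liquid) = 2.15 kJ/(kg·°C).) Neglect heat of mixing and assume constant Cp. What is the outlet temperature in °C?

No heat crosses the boundary, so H_out = H_in.
T_out = Σ ṁᵢCp,ᵢTᵢ / Σ ṁᵢCp,ᵢ
      = -8361.5 / 599.42 = -13.949 °C

T_out = -13.9 °C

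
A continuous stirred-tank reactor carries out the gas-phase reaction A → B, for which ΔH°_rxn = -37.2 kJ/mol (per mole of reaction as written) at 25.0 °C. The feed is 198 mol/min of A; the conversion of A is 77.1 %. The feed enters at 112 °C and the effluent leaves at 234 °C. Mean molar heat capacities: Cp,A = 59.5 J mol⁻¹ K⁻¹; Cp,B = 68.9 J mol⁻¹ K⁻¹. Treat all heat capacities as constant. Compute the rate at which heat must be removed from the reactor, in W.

Q_out = 65700 W

Extent of reaction ξ = 0.771 × 198 = 152.66 mol/min
Reaction term: ξ·ΔH°_rxn = 152.66 × -37.2 = -5678.9 kJ/min
Sensible, feed 112→25 °C: -1024.9 kJ/min
Outlet flows (mol/min): A 45.342, B 152.66
Sensible, products 25→234 °C: 2762.1 kJ/min
Q = ΔH = -3941.7 kJ/min = -65.695 kW
Heat removed = 65695 W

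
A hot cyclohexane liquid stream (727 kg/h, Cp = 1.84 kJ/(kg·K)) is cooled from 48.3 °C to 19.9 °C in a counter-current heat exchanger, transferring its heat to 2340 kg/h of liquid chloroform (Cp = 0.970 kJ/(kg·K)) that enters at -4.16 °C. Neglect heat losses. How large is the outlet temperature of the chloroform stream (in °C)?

T_c,out = 12.6 °C

Heat released by hot stream: Q = 727 × 1.84 × (48.3 − 19.9) = 37990 kJ/h
Energy balance on cold side (adiabatic exchanger): Q = ṁ_c·Cp_c·(T_c,out − T_c,in)
T_c,out = -4.16 + 37990/(2340 × 0.970) = 12.577 °C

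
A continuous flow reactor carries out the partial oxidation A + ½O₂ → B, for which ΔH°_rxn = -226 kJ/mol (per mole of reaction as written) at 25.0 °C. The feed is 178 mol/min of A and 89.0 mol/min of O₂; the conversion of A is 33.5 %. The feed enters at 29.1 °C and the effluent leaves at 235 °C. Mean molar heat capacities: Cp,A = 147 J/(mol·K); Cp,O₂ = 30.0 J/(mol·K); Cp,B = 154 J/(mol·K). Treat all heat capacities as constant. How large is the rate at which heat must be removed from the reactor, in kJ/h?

Extent of reaction ξ = 0.335 × 178 = 59.63 mol/min
Reaction term: ξ·ΔH°_rxn = 59.63 × -226 = -13476 kJ/min
Sensible, feed 29.1→25 °C: -118.23 kJ/min
Outlet flows (mol/min): A 118.37, O₂ 59.185, B 59.63
Sensible, products 25→235 °C: 5955.4 kJ/min
Q = ΔH = -7639.2 kJ/min = -127.32 kW
Heat removed = 458350 kJ/h

Q_out = 458000 kJ/h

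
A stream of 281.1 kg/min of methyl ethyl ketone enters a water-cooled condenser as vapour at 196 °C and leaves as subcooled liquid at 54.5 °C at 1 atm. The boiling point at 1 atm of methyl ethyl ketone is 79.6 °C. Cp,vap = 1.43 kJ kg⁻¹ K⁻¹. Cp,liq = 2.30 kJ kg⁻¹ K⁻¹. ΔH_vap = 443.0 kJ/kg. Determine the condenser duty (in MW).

Q_c = 3.13 MW

vapour 196→79.6 °C: -166.45 kJ/kg
condensation at 79.6 °C: -443 kJ/kg
liquid 79.6→54.5 °C: -57.73 kJ/kg
Δh = -166.45 + -443 + -57.73 = -667.18 kJ/kg
Q = ṁ·Δh = 281.1 kg/min × -667.18 kJ/kg = -187540 kJ/min
|Q| = 3125.7 kW = 3.1257 MW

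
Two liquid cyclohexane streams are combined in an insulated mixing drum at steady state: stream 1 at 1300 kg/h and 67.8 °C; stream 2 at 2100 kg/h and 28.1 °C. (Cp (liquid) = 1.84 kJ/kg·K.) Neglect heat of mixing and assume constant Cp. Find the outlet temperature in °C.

T_out = 43.3 °C

Adiabatic, steady state ⇒ Σ ṁᵢCp,ᵢ(T_out − Tᵢ) = 0
T_out = Σ ṁᵢCp,ᵢTᵢ / Σ ṁᵢCp,ᵢ
      = 270760 / 6256 = 43.279 °C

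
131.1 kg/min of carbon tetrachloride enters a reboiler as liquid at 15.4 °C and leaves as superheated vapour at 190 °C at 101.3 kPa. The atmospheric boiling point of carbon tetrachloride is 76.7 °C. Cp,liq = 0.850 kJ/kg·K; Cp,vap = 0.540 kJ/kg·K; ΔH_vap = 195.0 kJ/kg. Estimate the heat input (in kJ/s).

liquid 15.4→76.7 °C: 52.105 kJ/kg
vaporisation at 76.7 °C: 195 kJ/kg
vapour 76.7→190 °C: 61.182 kJ/kg
Δh = 52.105 + 195 + 61.182 = 308.29 kJ/kg
Q = ṁ·Δh = 131.1 kg/min × 308.29 kJ/kg = 40416 kJ/min
|Q| = 673.61 kW

Q = 674 kJ/s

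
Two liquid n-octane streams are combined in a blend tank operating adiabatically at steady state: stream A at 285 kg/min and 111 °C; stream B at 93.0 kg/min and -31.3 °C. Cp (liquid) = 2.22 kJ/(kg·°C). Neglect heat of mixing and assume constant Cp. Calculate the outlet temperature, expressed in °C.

No heat crosses the boundary, so H_out = H_in.
T_out = Σ ṁᵢCp,ᵢTᵢ / Σ ṁᵢCp,ᵢ
      = 63768 / 839.16 = 75.99 °C

T_out = 76.0 °C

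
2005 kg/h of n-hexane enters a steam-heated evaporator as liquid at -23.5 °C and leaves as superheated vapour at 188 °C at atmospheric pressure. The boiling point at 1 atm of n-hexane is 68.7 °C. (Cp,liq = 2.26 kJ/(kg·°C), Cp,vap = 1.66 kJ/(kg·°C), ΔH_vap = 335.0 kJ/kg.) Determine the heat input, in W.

liquid -23.5→68.7 °C: 208.37 kJ/kg
vaporisation at 68.7 °C: 335 kJ/kg
vapour 68.7→188 °C: 198.04 kJ/kg
Δh = 208.37 + 335 + 198.04 = 741.41 kJ/kg
Q = ṁ·Δh = 2005 kg/h × 741.41 kJ/kg = 1.4865e+06 kJ/h
|Q| = 412.92 kW = 412920 W

Q = 413000 W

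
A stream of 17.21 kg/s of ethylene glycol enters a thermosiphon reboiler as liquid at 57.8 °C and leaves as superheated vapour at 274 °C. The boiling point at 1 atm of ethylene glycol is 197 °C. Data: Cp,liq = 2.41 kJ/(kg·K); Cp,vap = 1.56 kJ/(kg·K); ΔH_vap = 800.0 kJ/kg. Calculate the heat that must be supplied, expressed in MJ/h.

liquid 57.8→197 °C: 335.47 kJ/kg
vaporisation at 197 °C: 800 kJ/kg
vapour 197→274 °C: 120.12 kJ/kg
Δh = 335.47 + 800 + 120.12 = 1255.6 kJ/kg
Q = ṁ·Δh = 17.21 kg/s × 1255.6 kJ/kg = 21609 kJ/s
|Q| = 21609 kW = 77791 MJ/h

Q = 77800 MJ/h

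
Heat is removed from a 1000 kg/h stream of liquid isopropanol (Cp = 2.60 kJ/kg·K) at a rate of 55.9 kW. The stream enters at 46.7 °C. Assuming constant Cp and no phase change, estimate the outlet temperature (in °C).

Q = 55.9 kW = 201240 kJ/h
ΔT = Q/(ṁ·Cp) = 201240/(1000×2.60) = 77.4 K
T_out = 46.7 − 77.4 = -30.7 °C

T_out = -30.7 °C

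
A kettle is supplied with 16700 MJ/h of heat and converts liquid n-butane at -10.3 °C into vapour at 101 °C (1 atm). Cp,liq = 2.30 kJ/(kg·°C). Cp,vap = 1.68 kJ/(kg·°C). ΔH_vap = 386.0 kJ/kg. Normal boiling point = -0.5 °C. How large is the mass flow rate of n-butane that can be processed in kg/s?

Δh = 2.30×(-0.5−-10.3) + 386.0 + 1.68×(101−-0.5) = 579.06 kJ/kg
Q = 16700 MJ/h = 4638.9 kJ/s = 4638.9 kJ/s
ṁ = Q/Δh = 4638.9 / 579.06 = 8.0111 kg/s

ṁ = 8.01 kg/s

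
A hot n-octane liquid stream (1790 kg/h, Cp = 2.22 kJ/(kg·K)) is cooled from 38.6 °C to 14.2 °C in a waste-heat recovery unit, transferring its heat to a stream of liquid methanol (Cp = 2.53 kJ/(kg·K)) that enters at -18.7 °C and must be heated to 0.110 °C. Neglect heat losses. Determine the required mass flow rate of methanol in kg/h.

ṁ_c = 2040 kg/h

Heat released by hot stream: Q = 1790 × 2.22 × (38.6 − 14.2) = 96961 kJ/h
Energy balance on cold side (adiabatic exchanger): Q = ṁ_c·Cp_c·(T_c,out − T_c,in)
ṁ_c = 96961 / [2.53 × (0.110 − -18.7)] = 2037.4 kg/h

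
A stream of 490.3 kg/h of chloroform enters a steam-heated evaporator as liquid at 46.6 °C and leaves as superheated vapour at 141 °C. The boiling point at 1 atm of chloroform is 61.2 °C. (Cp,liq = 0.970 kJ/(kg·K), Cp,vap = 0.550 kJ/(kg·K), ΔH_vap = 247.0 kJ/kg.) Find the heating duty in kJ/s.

Q = 41.5 kJ/s

liquid 46.6→61.2 °C: 14.162 kJ/kg
vaporisation at 61.2 °C: 247 kJ/kg
vapour 61.2→141 °C: 43.89 kJ/kg
Δh = 14.162 + 247 + 43.89 = 305.05 kJ/kg
Q = ṁ·Δh = 490.3 kg/h × 305.05 kJ/kg = 149570 kJ/h
|Q| = 41.546 kW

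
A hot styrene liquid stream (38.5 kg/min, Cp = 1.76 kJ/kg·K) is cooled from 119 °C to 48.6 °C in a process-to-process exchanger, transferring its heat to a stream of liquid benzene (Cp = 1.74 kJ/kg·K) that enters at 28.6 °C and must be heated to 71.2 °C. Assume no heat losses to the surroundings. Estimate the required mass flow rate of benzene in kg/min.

Heat released by hot stream: Q = 38.5 × 1.76 × (119 − 48.6) = 4770.3 kJ/min
Energy balance on cold side (adiabatic exchanger): Q = ṁ_c·Cp_c·(T_c,out − T_c,in)
ṁ_c = 4770.3 / [1.74 × (71.2 − 28.6)] = 64.356 kg/min

ṁ_c = 64.4 kg/min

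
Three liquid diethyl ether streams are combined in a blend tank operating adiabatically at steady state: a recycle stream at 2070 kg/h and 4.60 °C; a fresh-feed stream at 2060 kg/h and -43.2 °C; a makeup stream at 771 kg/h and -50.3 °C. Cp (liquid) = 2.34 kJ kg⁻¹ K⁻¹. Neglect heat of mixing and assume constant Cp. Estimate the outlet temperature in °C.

T_out = -24.1 °C

Adiabatic, steady state ⇒ Σ ṁᵢCp,ᵢ(T_out − Tᵢ) = 0
Σ ṁᵢCp,ᵢTᵢ = 2070×2.34×4.60 + 2060×2.34×-43.2 + 771×2.34×-50.3 = -276710
Σ ṁᵢCp,ᵢ = 2070×2.34 + 2060×2.34 + 771×2.34 = 11468
T_out = -276710 / 11468 = -24.128 °C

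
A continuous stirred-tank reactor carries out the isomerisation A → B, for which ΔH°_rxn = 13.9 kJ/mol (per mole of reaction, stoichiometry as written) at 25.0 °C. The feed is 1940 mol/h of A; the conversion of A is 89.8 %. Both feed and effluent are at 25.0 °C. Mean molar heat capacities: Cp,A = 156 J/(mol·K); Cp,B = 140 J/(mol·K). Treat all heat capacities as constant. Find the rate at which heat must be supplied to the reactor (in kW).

Q_in = 6.73 kW

Extent of reaction ξ = 0.898 × 1940 = 1742.1 mol/h
Reaction term: ξ·ΔH°_rxn = 1742.1 × 13.9 = 24215 kJ/h
Q = ΔH = 24215 kJ/h = 6.7265 kW
Heat supplied = 6.7265 kW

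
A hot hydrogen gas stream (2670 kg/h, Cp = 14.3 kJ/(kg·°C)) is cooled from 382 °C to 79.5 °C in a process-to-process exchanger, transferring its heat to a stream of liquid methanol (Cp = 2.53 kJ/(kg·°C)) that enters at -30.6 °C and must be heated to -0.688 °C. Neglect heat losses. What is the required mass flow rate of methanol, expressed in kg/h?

ṁ_c = 153000 kg/h

Heat released by hot stream: Q = 2670 × 14.3 × (382 − 79.5) = 1.155e+07 kJ/h
Energy balance on cold side (adiabatic exchanger): Q = ṁ_c·Cp_c·(T_c,out − T_c,in)
ṁ_c = 1.155e+07 / [2.53 × (-0.688 − -30.6)] = 152620 kg/h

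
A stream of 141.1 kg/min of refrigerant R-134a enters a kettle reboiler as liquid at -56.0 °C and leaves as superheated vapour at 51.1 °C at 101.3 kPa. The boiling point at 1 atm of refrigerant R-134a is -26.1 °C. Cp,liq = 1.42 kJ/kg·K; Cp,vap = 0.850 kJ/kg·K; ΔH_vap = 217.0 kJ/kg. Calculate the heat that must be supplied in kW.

Q = 764 kW

liquid -56.0→-26.1 °C: 42.458 kJ/kg
vaporisation at -26.1 °C: 217 kJ/kg
vapour -26.1→51.1 °C: 65.62 kJ/kg
Δh = 42.458 + 217 + 65.62 = 325.08 kJ/kg
Q = ṁ·Δh = 141.1 kg/min × 325.08 kJ/kg = 45869 kJ/min
|Q| = 764.48 kW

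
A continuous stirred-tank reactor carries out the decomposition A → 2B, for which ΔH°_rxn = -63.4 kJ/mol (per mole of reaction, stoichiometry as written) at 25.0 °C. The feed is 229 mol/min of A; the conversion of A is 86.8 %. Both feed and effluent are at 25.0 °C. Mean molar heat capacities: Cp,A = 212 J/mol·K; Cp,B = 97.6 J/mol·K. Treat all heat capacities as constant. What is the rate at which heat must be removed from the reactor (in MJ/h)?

Q_out = 756 MJ/h

Extent of reaction ξ = 0.868 × 229 = 198.77 mol/min
Reaction term: ξ·ΔH°_rxn = 198.77 × -63.4 = -12602 kJ/min
Q = ΔH = -12602 kJ/min = -210.04 kW
Heat removed = 756.13 MJ/h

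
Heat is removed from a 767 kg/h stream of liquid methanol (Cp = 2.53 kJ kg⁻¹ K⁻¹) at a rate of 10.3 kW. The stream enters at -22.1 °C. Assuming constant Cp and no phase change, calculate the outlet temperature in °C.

Q = 10.3 kW = 37080 kJ/h
ΔT = Q/(ṁ·Cp) = 37080/(767×2.53) = 19.108 K
T_out = -22.1 − 19.108 = -41.208 °C

T_out = -41.2 °C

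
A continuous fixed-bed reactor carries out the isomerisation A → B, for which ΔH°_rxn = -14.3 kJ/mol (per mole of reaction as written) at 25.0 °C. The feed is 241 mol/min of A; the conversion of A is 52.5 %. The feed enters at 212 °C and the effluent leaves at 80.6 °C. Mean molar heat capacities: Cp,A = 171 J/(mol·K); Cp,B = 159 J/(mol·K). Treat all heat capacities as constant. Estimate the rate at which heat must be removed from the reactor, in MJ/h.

Extent of reaction ξ = 0.525 × 241 = 126.53 mol/min
Reaction term: ξ·ΔH°_rxn = 126.53 × -14.3 = -1809.3 kJ/min
Sensible, feed 212→25 °C: -7706.5 kJ/min
Outlet flows (mol/min): A 114.47, B 126.53
Sensible, products 25→80.6 °C: 2206.9 kJ/min
Q = ΔH = -7308.9 kJ/min = -121.81 kW
Heat removed = 438.53 MJ/h

Q_out = 439 MJ/h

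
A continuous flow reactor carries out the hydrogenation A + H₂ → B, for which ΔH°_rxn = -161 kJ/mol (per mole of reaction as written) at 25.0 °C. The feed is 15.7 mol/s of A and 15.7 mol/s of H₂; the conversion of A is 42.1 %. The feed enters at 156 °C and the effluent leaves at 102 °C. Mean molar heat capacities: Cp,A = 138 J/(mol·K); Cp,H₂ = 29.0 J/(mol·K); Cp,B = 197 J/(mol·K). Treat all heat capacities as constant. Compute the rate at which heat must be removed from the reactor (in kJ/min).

Q_out = 71400 kJ/min

Extent of reaction ξ = 0.421 × 15.7 = 6.6097 mol/s
Reaction term: ξ·ΔH°_rxn = 6.6097 × -161 = -1064.2 kJ/s
Sensible, feed 156→25 °C: -343.47 kJ/s
Outlet flows (mol/s): A 9.0903, H₂ 9.0903, B 6.6097
Sensible, products 25→102 °C: 217.15 kJ/s
Q = ΔH = -1190.5 kJ/s = -1190.5 kW
Heat removed = 71429 kJ/min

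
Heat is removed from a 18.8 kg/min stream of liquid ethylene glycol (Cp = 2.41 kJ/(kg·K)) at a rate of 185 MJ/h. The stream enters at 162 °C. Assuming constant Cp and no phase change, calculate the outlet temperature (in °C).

T_out = 93.9 °C

Q = 185 MJ/h = 3083.3 kJ/min
ΔT = Q/(ṁ·Cp) = 3083.3/(18.8×2.41) = 68.053 K
T_out = 162 − 68.053 = 93.947 °C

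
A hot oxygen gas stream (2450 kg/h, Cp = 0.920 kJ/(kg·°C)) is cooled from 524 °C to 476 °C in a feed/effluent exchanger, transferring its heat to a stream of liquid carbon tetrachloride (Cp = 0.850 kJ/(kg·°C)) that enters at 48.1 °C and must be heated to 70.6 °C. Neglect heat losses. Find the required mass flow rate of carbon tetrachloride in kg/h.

ṁ_c = 5660 kg/h

Heat released by hot stream: Q = 2450 × 0.920 × (524 − 476) = 108190 kJ/h
Energy balance on cold side (adiabatic exchanger): Q = ṁ_c·Cp_c·(T_c,out − T_c,in)
ṁ_c = 108190 / [0.850 × (70.6 − 48.1)] = 5657.1 kg/h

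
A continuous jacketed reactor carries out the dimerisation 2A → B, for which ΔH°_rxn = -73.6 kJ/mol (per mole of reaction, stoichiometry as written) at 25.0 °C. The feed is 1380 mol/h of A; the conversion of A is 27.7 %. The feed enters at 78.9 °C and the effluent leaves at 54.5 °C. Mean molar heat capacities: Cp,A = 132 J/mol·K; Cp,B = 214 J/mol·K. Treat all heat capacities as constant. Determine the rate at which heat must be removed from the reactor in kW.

Extent of reaction ξ = 0.277 × 1380 / 2 = 191.13 mol/h
Reaction term: ξ·ΔH°_rxn = 191.13 × -73.6 = -14067 kJ/h
Sensible, feed 78.9→25 °C: -9818.4 kJ/h
Outlet flows (mol/h): A 997.74, B 191.13
Sensible, products 25→54.5 °C: 5091.8 kJ/h
Q = ΔH = -18794 kJ/h = -5.2205 kW
Heat removed = 5.2205 kW

Q_out = 5.22 kW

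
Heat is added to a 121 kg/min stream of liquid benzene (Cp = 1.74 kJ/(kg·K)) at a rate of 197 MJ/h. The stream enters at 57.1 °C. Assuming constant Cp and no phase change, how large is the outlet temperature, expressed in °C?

T_out = 72.7 °C

Q = 197 MJ/h = 3283.3 kJ/min
ΔT = Q/(ṁ·Cp) = 3283.3/(121×1.74) = 15.595 K
T_out = 57.1 + 15.595 = 72.695 °C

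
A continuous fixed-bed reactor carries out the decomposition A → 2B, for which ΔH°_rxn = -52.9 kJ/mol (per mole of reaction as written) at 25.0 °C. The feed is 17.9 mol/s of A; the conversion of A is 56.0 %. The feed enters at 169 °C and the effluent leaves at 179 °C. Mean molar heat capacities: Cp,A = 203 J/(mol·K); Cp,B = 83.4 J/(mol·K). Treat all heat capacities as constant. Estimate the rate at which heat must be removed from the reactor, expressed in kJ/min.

Extent of reaction ξ = 0.560 × 17.9 = 10.024 mol/s
Reaction term: ξ·ΔH°_rxn = 10.024 × -52.9 = -530.27 kJ/s
Sensible, feed 169→25 °C: -523.25 kJ/s
Outlet flows (mol/s): A 7.876, B 20.048
Sensible, products 25→179 °C: 503.71 kJ/s
Q = ΔH = -549.81 kJ/s = -549.81 kW
Heat removed = 32989 kJ/min

Q_out = 33000 kJ/min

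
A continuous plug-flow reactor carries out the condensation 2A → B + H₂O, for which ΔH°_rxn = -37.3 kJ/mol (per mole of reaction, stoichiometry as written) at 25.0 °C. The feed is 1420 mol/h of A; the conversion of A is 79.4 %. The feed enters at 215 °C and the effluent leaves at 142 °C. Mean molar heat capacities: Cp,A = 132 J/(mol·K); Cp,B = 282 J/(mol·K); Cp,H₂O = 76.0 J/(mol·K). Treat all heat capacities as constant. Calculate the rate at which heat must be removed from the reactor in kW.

Q_out = 7.92 kW

Extent of reaction ξ = 0.794 × 1420 / 2 = 563.74 mol/h
Reaction term: ξ·ΔH°_rxn = 563.74 × -37.3 = -21028 kJ/h
Sensible, feed 215→25 °C: -35614 kJ/h
Outlet flows (mol/h): A 292.52, B 563.74, H₂O 563.74
Sensible, products 25→142 °C: 28130 kJ/h
Q = ΔH = -28511 kJ/h = -7.9196 kW
Heat removed = 7.9196 kW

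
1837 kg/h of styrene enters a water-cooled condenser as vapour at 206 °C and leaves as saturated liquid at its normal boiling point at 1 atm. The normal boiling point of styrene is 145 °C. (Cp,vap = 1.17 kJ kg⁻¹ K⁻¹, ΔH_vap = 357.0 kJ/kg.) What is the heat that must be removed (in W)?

Q_c = 219000 W

vapour 206→145 °C: -71.37 kJ/kg
condensation at 145 °C: -357 kJ/kg
Δh = -71.37 + -357 = -428.37 kJ/kg
Q = ṁ·Δh = 1837 kg/h × -428.37 kJ/kg = -786920 kJ/h
|Q| = 218.59 kW = 218590 W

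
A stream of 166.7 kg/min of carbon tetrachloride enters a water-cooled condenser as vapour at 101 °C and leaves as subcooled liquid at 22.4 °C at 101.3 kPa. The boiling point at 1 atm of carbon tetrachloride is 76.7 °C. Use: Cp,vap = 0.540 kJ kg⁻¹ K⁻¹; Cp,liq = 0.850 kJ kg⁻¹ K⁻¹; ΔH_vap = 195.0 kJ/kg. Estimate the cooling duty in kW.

vapour 101→76.7 °C: -13.122 kJ/kg
condensation at 76.7 °C: -195 kJ/kg
liquid 76.7→22.4 °C: -46.155 kJ/kg
Δh = -13.122 + -195 + -46.155 = -254.28 kJ/kg
Q = ṁ·Δh = 166.7 kg/min × -254.28 kJ/kg = -42388 kJ/min
|Q| = 706.47 kW

Q_c = 706 kW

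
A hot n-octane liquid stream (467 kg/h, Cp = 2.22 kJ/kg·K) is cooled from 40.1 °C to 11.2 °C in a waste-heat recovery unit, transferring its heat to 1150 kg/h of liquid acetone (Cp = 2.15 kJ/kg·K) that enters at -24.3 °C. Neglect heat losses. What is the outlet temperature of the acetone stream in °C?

T_c,out = -12.2 °C

Heat released by hot stream: Q = 467 × 2.22 × (40.1 − 11.2) = 29962 kJ/h
Energy balance on cold side (adiabatic exchanger): Q = ṁ_c·Cp_c·(T_c,out − T_c,in)
T_c,out = -24.3 + 29962/(1150 × 2.15) = -12.182 °C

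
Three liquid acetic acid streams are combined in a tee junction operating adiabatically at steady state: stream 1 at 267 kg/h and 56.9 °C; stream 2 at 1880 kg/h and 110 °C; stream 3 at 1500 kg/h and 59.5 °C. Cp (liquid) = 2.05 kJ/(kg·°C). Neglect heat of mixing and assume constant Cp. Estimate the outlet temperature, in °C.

T_out = 85.3 °C

No heat crosses the boundary, so H_out = H_in.
T_out = Σ ṁᵢCp,ᵢTᵢ / Σ ṁᵢCp,ᵢ
      = 638050 / 7476.3 = 85.342 °C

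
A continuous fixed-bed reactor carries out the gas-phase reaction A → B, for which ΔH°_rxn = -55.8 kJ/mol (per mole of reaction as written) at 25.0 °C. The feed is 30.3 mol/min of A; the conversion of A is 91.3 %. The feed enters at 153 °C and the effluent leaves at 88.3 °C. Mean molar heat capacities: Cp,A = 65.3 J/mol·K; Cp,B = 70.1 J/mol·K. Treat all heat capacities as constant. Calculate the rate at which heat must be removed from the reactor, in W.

Q_out = 27700 W

Extent of reaction ξ = 0.913 × 30.3 = 27.664 mol/min
Reaction term: ξ·ΔH°_rxn = 27.664 × -55.8 = -1543.6 kJ/min
Sensible, feed 153→25 °C: -253.26 kJ/min
Outlet flows (mol/min): A 2.6361, B 27.664
Sensible, products 25→88.3 °C: 133.65 kJ/min
Q = ΔH = -1663.3 kJ/min = -27.721 kW
Heat removed = 27721 W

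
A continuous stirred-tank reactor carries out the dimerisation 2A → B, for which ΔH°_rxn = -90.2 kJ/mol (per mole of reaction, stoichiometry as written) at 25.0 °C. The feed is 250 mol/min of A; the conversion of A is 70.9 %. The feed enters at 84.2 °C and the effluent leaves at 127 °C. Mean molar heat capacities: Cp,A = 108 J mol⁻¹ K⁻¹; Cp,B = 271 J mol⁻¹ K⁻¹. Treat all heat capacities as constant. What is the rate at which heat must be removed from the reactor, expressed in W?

Extent of reaction ξ = 0.709 × 250 / 2 = 88.625 mol/min
Reaction term: ξ·ΔH°_rxn = 88.625 × -90.2 = -7994 kJ/min
Sensible, feed 84.2→25 °C: -1598.4 kJ/min
Outlet flows (mol/min): A 72.75, B 88.625
Sensible, products 25→127 °C: 3251.2 kJ/min
Q = ΔH = -6341.2 kJ/min = -105.69 kW
Heat removed = 105690 W

Q_out = 106000 W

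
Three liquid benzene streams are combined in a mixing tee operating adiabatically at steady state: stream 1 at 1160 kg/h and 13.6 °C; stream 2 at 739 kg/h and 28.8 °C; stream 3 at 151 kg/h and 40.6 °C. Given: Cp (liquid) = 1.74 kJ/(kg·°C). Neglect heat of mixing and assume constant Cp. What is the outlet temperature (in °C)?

T_out = 21.1 °C

No heat crosses the boundary, so H_out = H_in.
T_out = Σ ṁᵢCp,ᵢTᵢ / Σ ṁᵢCp,ᵢ
      = 75150 / 3567 = 21.068 °C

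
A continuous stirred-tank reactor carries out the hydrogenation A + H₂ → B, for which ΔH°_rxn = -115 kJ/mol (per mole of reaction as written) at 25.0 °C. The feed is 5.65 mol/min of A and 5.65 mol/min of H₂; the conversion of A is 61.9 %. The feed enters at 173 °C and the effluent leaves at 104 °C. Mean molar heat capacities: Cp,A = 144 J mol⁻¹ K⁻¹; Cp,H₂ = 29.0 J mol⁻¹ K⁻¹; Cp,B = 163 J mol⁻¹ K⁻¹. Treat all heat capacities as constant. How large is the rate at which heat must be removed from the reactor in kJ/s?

Extent of reaction ξ = 0.619 × 5.65 = 3.4974 mol/min
Reaction term: ξ·ΔH°_rxn = 3.4974 × -115 = -402.2 kJ/min
Sensible, feed 173→25 °C: -144.66 kJ/min
Outlet flows (mol/min): A 2.1526, H₂ 2.1526, B 3.4974
Sensible, products 25→104 °C: 74.456 kJ/min
Q = ΔH = -472.4 kJ/min = -7.8734 kW
Heat removed = 7.8734 kJ/s

Q_out = 7.87 kJ/s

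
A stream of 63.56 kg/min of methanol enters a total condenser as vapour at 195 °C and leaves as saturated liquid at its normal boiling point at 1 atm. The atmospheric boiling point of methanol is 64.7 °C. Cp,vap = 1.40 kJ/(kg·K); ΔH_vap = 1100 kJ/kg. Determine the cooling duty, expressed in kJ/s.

Q_c = 1360 kJ/s

vapour 195→64.7 °C: -182.42 kJ/kg
condensation at 64.7 °C: -1100 kJ/kg
Δh = -182.42 + -1100 = -1282.4 kJ/kg
Q = ṁ·Δh = 63.56 kg/min × -1282.4 kJ/kg = -81511 kJ/min
|Q| = 1358.5 kW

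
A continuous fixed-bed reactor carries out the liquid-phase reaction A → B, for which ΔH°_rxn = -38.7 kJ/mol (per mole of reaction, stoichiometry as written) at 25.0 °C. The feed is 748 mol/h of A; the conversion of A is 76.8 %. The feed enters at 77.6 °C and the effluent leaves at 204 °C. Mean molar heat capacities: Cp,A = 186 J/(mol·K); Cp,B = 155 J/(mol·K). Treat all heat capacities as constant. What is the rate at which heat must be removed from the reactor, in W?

Extent of reaction ξ = 0.768 × 748 = 574.46 mol/h
Reaction term: ξ·ΔH°_rxn = 574.46 × -38.7 = -22232 kJ/h
Sensible, feed 77.6→25 °C: -7318.1 kJ/h
Outlet flows (mol/h): A 173.54, B 574.46
Sensible, products 25→204 °C: 21716 kJ/h
Q = ΔH = -7833.7 kJ/h = -2.176 kW
Heat removed = 2176 W

Q_out = 2180 W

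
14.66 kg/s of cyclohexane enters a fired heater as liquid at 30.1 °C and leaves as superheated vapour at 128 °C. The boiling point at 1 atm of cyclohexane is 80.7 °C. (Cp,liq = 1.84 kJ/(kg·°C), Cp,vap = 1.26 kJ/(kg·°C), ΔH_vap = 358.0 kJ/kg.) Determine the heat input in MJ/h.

Q = 27000 MJ/h

liquid 30.1→80.7 °C: 93.104 kJ/kg
vaporisation at 80.7 °C: 358 kJ/kg
vapour 80.7→128 °C: 59.598 kJ/kg
Δh = 93.104 + 358 + 59.598 = 510.7 kJ/kg
Q = ṁ·Δh = 14.66 kg/s × 510.7 kJ/kg = 7486.9 kJ/s
|Q| = 7486.9 kW = 26953 MJ/h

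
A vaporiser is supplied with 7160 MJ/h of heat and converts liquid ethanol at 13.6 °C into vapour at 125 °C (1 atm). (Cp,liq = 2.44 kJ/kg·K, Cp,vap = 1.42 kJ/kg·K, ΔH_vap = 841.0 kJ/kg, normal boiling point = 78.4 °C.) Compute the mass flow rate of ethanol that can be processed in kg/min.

Δh = 2.44×(78.4−13.6) + 841.0 + 1.42×(125−78.4) = 1065.3 kJ/kg
Q = 7160 MJ/h = 1988.9 kJ/s = 119330 kJ/min
ṁ = Q/Δh = 119330 / 1065.3 = 112.02 kg/min

ṁ = 112 kg/min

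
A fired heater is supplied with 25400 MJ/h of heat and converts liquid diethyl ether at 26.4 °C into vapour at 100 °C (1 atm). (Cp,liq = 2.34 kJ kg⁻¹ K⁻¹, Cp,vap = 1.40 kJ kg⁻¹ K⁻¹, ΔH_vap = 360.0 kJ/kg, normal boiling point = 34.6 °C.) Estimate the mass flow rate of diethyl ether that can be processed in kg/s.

ṁ = 15.0 kg/s

Δh = 2.34×(34.6−26.4) + 360.0 + 1.40×(100−34.6) = 470.75 kJ/kg
Q = 25400 MJ/h = 7055.6 kJ/s = 7055.6 kJ/s
ṁ = Q/Δh = 7055.6 / 470.75 = 14.988 kg/s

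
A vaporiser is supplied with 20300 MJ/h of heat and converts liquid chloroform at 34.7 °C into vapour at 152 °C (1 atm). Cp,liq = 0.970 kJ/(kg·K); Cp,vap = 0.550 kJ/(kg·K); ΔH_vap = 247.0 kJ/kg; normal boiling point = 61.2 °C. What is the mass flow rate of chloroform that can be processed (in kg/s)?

ṁ = 17.5 kg/s

Δh = 0.970×(61.2−34.7) + 247.0 + 0.550×(152−61.2) = 322.64 kJ/kg
Q = 20300 MJ/h = 5638.9 kJ/s = 5638.9 kJ/s
ṁ = Q/Δh = 5638.9 / 322.64 = 17.477 kg/s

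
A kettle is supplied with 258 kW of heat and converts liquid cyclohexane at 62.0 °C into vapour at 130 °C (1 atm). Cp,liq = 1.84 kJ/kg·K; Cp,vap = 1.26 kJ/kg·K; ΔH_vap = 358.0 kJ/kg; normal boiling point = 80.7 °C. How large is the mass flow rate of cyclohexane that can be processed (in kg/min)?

Δh = 1.84×(80.7−62.0) + 358.0 + 1.26×(130−80.7) = 454.53 kJ/kg
Q = 258 kW = 258 kJ/s = 15480 kJ/min
ṁ = Q/Δh = 15480 / 454.53 = 34.057 kg/min

ṁ = 34.1 kg/min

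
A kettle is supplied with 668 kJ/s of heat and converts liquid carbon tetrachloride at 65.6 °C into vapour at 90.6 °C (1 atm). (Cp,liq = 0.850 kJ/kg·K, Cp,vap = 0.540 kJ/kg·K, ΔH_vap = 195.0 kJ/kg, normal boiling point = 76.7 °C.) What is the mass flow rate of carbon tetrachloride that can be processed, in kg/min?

Δh = 0.850×(76.7−65.6) + 195.0 + 0.540×(90.6−76.7) = 211.94 kJ/kg
Q = 668 kJ/s = 668 kJ/s = 40080 kJ/min
ṁ = Q/Δh = 40080 / 211.94 = 189.11 kg/min

ṁ = 189 kg/min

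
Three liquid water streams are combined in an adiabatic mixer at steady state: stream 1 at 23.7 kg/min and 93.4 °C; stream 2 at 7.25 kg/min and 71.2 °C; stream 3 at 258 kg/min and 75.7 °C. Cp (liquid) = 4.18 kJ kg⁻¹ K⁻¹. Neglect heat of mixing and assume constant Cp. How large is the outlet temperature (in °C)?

T_out = 77.0 °C

Energy balance with Q = 0: Σ ṁᵢCp,ᵢ(T_out − Tᵢ) = 0
T_out = Σ ṁᵢCp,ᵢTᵢ / Σ ṁᵢCp,ᵢ
      = 93048 / 1207.8 = 77.039 °C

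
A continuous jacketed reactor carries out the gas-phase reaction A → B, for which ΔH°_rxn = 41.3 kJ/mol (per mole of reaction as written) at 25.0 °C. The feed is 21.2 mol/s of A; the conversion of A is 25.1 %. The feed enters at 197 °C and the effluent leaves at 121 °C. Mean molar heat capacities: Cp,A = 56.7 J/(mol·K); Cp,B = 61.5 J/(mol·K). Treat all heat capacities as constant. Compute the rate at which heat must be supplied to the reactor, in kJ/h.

Extent of reaction ξ = 0.251 × 21.2 = 5.3212 mol/s
Reaction term: ξ·ΔH°_rxn = 5.3212 × 41.3 = 219.77 kJ/s
Sensible, feed 197→25 °C: -206.75 kJ/s
Outlet flows (mol/s): A 15.879, B 5.3212
Sensible, products 25→121 °C: 117.85 kJ/s
Q = ΔH = 130.86 kJ/s = 130.86 kW
Heat supplied = 471110 kJ/h

Q_in = 471000 kJ/h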